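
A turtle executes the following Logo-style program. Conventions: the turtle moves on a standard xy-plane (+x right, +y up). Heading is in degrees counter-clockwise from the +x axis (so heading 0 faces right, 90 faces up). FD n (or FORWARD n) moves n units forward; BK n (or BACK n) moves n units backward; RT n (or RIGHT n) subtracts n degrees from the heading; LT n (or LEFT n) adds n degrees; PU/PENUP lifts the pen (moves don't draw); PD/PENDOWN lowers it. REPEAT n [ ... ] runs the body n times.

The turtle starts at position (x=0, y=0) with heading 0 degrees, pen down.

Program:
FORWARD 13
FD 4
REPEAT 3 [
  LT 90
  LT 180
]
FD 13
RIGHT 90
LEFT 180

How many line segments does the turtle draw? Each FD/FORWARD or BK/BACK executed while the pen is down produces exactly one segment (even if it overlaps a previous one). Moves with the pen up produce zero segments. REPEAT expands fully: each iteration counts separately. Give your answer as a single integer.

Executing turtle program step by step:
Start: pos=(0,0), heading=0, pen down
FD 13: (0,0) -> (13,0) [heading=0, draw]
FD 4: (13,0) -> (17,0) [heading=0, draw]
REPEAT 3 [
  -- iteration 1/3 --
  LT 90: heading 0 -> 90
  LT 180: heading 90 -> 270
  -- iteration 2/3 --
  LT 90: heading 270 -> 0
  LT 180: heading 0 -> 180
  -- iteration 3/3 --
  LT 90: heading 180 -> 270
  LT 180: heading 270 -> 90
]
FD 13: (17,0) -> (17,13) [heading=90, draw]
RT 90: heading 90 -> 0
LT 180: heading 0 -> 180
Final: pos=(17,13), heading=180, 3 segment(s) drawn
Segments drawn: 3

Answer: 3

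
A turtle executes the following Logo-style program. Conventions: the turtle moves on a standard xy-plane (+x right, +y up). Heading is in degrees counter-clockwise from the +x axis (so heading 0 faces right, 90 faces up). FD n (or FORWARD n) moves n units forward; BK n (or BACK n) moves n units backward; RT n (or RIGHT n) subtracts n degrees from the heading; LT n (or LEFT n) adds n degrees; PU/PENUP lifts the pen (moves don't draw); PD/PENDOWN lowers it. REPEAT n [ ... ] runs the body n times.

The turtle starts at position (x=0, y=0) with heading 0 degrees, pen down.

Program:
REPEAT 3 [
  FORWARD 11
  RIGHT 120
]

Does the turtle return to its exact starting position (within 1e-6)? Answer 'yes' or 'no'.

Executing turtle program step by step:
Start: pos=(0,0), heading=0, pen down
REPEAT 3 [
  -- iteration 1/3 --
  FD 11: (0,0) -> (11,0) [heading=0, draw]
  RT 120: heading 0 -> 240
  -- iteration 2/3 --
  FD 11: (11,0) -> (5.5,-9.526) [heading=240, draw]
  RT 120: heading 240 -> 120
  -- iteration 3/3 --
  FD 11: (5.5,-9.526) -> (0,0) [heading=120, draw]
  RT 120: heading 120 -> 0
]
Final: pos=(0,0), heading=0, 3 segment(s) drawn

Start position: (0, 0)
Final position: (0, 0)
Distance = 0; < 1e-6 -> CLOSED

Answer: yes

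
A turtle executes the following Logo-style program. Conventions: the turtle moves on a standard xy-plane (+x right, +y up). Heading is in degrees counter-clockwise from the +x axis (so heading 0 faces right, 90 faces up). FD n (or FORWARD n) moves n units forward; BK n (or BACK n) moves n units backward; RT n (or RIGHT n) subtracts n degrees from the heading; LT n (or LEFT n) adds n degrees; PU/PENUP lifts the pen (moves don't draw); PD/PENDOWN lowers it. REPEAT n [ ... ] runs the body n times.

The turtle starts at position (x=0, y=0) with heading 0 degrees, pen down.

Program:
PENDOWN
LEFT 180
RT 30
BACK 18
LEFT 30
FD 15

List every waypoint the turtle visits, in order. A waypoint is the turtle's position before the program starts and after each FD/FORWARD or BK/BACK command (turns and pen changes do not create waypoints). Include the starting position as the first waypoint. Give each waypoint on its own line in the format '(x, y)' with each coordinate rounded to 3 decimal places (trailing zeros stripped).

Executing turtle program step by step:
Start: pos=(0,0), heading=0, pen down
PD: pen down
LT 180: heading 0 -> 180
RT 30: heading 180 -> 150
BK 18: (0,0) -> (15.588,-9) [heading=150, draw]
LT 30: heading 150 -> 180
FD 15: (15.588,-9) -> (0.588,-9) [heading=180, draw]
Final: pos=(0.588,-9), heading=180, 2 segment(s) drawn
Waypoints (3 total):
(0, 0)
(15.588, -9)
(0.588, -9)

Answer: (0, 0)
(15.588, -9)
(0.588, -9)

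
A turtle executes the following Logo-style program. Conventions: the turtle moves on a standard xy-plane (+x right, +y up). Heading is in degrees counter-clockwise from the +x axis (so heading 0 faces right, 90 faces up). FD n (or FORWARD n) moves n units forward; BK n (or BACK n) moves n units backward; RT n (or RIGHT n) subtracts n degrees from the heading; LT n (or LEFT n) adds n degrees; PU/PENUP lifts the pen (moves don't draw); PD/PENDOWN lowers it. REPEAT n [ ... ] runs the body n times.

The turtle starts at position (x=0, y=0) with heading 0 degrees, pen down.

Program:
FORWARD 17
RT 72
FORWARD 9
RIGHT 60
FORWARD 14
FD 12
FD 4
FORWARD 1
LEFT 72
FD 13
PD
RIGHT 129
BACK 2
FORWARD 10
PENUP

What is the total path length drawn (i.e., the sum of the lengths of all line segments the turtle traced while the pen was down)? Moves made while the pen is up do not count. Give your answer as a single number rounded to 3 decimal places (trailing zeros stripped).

Answer: 82

Derivation:
Executing turtle program step by step:
Start: pos=(0,0), heading=0, pen down
FD 17: (0,0) -> (17,0) [heading=0, draw]
RT 72: heading 0 -> 288
FD 9: (17,0) -> (19.781,-8.56) [heading=288, draw]
RT 60: heading 288 -> 228
FD 14: (19.781,-8.56) -> (10.413,-18.964) [heading=228, draw]
FD 12: (10.413,-18.964) -> (2.384,-27.881) [heading=228, draw]
FD 4: (2.384,-27.881) -> (-0.293,-30.854) [heading=228, draw]
FD 1: (-0.293,-30.854) -> (-0.962,-31.597) [heading=228, draw]
LT 72: heading 228 -> 300
FD 13: (-0.962,-31.597) -> (5.538,-42.855) [heading=300, draw]
PD: pen down
RT 129: heading 300 -> 171
BK 2: (5.538,-42.855) -> (7.513,-43.168) [heading=171, draw]
FD 10: (7.513,-43.168) -> (-2.363,-41.604) [heading=171, draw]
PU: pen up
Final: pos=(-2.363,-41.604), heading=171, 9 segment(s) drawn

Segment lengths:
  seg 1: (0,0) -> (17,0), length = 17
  seg 2: (17,0) -> (19.781,-8.56), length = 9
  seg 3: (19.781,-8.56) -> (10.413,-18.964), length = 14
  seg 4: (10.413,-18.964) -> (2.384,-27.881), length = 12
  seg 5: (2.384,-27.881) -> (-0.293,-30.854), length = 4
  seg 6: (-0.293,-30.854) -> (-0.962,-31.597), length = 1
  seg 7: (-0.962,-31.597) -> (5.538,-42.855), length = 13
  seg 8: (5.538,-42.855) -> (7.513,-43.168), length = 2
  seg 9: (7.513,-43.168) -> (-2.363,-41.604), length = 10
Total = 82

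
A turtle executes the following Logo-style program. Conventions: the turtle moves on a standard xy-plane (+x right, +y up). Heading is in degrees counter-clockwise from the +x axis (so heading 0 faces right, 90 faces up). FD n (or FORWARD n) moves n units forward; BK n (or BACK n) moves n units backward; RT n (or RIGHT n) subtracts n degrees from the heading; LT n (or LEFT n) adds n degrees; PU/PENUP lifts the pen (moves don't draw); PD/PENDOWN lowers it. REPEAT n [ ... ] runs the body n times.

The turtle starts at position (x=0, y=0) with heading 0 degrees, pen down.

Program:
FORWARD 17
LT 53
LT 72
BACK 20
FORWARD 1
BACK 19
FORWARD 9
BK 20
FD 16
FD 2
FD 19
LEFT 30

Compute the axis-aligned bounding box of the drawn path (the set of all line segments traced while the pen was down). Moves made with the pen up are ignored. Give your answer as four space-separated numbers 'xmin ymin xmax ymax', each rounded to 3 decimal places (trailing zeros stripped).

Answer: 0 -40.138 45.105 0

Derivation:
Executing turtle program step by step:
Start: pos=(0,0), heading=0, pen down
FD 17: (0,0) -> (17,0) [heading=0, draw]
LT 53: heading 0 -> 53
LT 72: heading 53 -> 125
BK 20: (17,0) -> (28.472,-16.383) [heading=125, draw]
FD 1: (28.472,-16.383) -> (27.898,-15.564) [heading=125, draw]
BK 19: (27.898,-15.564) -> (38.796,-31.128) [heading=125, draw]
FD 9: (38.796,-31.128) -> (33.634,-23.755) [heading=125, draw]
BK 20: (33.634,-23.755) -> (45.105,-40.138) [heading=125, draw]
FD 16: (45.105,-40.138) -> (35.928,-27.032) [heading=125, draw]
FD 2: (35.928,-27.032) -> (34.781,-25.394) [heading=125, draw]
FD 19: (34.781,-25.394) -> (23.883,-9.83) [heading=125, draw]
LT 30: heading 125 -> 155
Final: pos=(23.883,-9.83), heading=155, 9 segment(s) drawn

Segment endpoints: x in {0, 17, 23.883, 27.898, 28.472, 33.634, 34.781, 35.928, 38.796, 45.105}, y in {-40.138, -31.128, -27.032, -25.394, -23.755, -16.383, -15.564, -9.83, 0}
xmin=0, ymin=-40.138, xmax=45.105, ymax=0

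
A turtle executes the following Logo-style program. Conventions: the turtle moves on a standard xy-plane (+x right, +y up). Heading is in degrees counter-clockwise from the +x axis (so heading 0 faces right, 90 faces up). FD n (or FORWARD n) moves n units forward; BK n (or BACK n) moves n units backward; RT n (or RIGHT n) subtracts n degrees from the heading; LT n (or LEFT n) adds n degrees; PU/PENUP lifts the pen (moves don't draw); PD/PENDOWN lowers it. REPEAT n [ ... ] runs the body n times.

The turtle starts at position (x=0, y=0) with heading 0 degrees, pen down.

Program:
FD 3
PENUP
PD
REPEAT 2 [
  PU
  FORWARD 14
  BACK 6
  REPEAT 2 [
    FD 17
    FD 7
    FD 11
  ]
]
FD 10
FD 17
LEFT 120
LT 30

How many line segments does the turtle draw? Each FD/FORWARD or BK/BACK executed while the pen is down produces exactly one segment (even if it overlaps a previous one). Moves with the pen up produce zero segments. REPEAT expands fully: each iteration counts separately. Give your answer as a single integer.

Answer: 1

Derivation:
Executing turtle program step by step:
Start: pos=(0,0), heading=0, pen down
FD 3: (0,0) -> (3,0) [heading=0, draw]
PU: pen up
PD: pen down
REPEAT 2 [
  -- iteration 1/2 --
  PU: pen up
  FD 14: (3,0) -> (17,0) [heading=0, move]
  BK 6: (17,0) -> (11,0) [heading=0, move]
  REPEAT 2 [
    -- iteration 1/2 --
    FD 17: (11,0) -> (28,0) [heading=0, move]
    FD 7: (28,0) -> (35,0) [heading=0, move]
    FD 11: (35,0) -> (46,0) [heading=0, move]
    -- iteration 2/2 --
    FD 17: (46,0) -> (63,0) [heading=0, move]
    FD 7: (63,0) -> (70,0) [heading=0, move]
    FD 11: (70,0) -> (81,0) [heading=0, move]
  ]
  -- iteration 2/2 --
  PU: pen up
  FD 14: (81,0) -> (95,0) [heading=0, move]
  BK 6: (95,0) -> (89,0) [heading=0, move]
  REPEAT 2 [
    -- iteration 1/2 --
    FD 17: (89,0) -> (106,0) [heading=0, move]
    FD 7: (106,0) -> (113,0) [heading=0, move]
    FD 11: (113,0) -> (124,0) [heading=0, move]
    -- iteration 2/2 --
    FD 17: (124,0) -> (141,0) [heading=0, move]
    FD 7: (141,0) -> (148,0) [heading=0, move]
    FD 11: (148,0) -> (159,0) [heading=0, move]
  ]
]
FD 10: (159,0) -> (169,0) [heading=0, move]
FD 17: (169,0) -> (186,0) [heading=0, move]
LT 120: heading 0 -> 120
LT 30: heading 120 -> 150
Final: pos=(186,0), heading=150, 1 segment(s) drawn
Segments drawn: 1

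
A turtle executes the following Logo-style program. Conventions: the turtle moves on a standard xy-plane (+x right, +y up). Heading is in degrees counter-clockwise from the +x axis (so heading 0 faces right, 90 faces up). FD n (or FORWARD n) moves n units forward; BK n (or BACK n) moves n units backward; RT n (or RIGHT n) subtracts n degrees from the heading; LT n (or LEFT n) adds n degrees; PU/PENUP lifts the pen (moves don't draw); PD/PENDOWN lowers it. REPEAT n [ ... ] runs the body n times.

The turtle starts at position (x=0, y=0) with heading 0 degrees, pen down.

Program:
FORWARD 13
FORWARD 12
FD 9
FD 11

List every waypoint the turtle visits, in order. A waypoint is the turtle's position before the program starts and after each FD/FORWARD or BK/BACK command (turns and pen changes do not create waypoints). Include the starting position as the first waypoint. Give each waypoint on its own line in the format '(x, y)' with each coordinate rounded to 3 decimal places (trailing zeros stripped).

Executing turtle program step by step:
Start: pos=(0,0), heading=0, pen down
FD 13: (0,0) -> (13,0) [heading=0, draw]
FD 12: (13,0) -> (25,0) [heading=0, draw]
FD 9: (25,0) -> (34,0) [heading=0, draw]
FD 11: (34,0) -> (45,0) [heading=0, draw]
Final: pos=(45,0), heading=0, 4 segment(s) drawn
Waypoints (5 total):
(0, 0)
(13, 0)
(25, 0)
(34, 0)
(45, 0)

Answer: (0, 0)
(13, 0)
(25, 0)
(34, 0)
(45, 0)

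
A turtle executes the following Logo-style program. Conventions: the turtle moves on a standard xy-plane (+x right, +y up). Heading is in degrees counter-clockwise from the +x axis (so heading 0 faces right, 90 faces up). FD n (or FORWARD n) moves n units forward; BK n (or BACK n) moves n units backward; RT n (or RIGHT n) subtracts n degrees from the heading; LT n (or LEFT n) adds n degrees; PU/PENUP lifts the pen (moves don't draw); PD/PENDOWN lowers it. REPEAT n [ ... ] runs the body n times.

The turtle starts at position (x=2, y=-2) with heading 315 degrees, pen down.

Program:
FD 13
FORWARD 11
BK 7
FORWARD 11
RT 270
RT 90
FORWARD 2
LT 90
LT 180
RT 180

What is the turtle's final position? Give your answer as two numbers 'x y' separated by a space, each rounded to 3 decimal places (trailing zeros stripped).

Executing turtle program step by step:
Start: pos=(2,-2), heading=315, pen down
FD 13: (2,-2) -> (11.192,-11.192) [heading=315, draw]
FD 11: (11.192,-11.192) -> (18.971,-18.971) [heading=315, draw]
BK 7: (18.971,-18.971) -> (14.021,-14.021) [heading=315, draw]
FD 11: (14.021,-14.021) -> (21.799,-21.799) [heading=315, draw]
RT 270: heading 315 -> 45
RT 90: heading 45 -> 315
FD 2: (21.799,-21.799) -> (23.213,-23.213) [heading=315, draw]
LT 90: heading 315 -> 45
LT 180: heading 45 -> 225
RT 180: heading 225 -> 45
Final: pos=(23.213,-23.213), heading=45, 5 segment(s) drawn

Answer: 23.213 -23.213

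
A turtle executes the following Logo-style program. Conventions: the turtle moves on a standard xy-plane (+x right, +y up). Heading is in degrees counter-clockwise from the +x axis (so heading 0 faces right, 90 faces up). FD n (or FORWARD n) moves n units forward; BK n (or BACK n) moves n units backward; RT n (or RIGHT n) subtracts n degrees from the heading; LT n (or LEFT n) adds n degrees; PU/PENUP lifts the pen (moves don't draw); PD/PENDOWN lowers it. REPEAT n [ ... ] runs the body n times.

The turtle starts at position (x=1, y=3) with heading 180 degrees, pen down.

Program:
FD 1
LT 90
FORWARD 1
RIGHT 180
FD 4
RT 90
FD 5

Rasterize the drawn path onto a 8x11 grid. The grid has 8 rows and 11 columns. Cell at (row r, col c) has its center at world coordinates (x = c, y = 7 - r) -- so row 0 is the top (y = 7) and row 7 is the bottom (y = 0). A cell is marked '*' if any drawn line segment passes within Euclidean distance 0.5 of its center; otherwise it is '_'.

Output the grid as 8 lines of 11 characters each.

Answer: ___________
******_____
*__________
*__________
**_________
*__________
___________
___________

Derivation:
Segment 0: (1,3) -> (0,3)
Segment 1: (0,3) -> (-0,2)
Segment 2: (-0,2) -> (0,6)
Segment 3: (0,6) -> (5,6)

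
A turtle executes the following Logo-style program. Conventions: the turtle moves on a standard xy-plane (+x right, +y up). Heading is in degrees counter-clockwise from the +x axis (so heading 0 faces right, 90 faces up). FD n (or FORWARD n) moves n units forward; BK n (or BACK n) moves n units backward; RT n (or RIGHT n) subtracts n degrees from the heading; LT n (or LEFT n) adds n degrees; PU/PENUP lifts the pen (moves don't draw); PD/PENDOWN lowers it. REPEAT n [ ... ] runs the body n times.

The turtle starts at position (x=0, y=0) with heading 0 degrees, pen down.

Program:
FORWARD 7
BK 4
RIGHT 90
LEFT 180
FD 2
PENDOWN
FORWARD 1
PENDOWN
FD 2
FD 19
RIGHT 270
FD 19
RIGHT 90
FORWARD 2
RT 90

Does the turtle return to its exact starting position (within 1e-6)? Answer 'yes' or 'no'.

Answer: no

Derivation:
Executing turtle program step by step:
Start: pos=(0,0), heading=0, pen down
FD 7: (0,0) -> (7,0) [heading=0, draw]
BK 4: (7,0) -> (3,0) [heading=0, draw]
RT 90: heading 0 -> 270
LT 180: heading 270 -> 90
FD 2: (3,0) -> (3,2) [heading=90, draw]
PD: pen down
FD 1: (3,2) -> (3,3) [heading=90, draw]
PD: pen down
FD 2: (3,3) -> (3,5) [heading=90, draw]
FD 19: (3,5) -> (3,24) [heading=90, draw]
RT 270: heading 90 -> 180
FD 19: (3,24) -> (-16,24) [heading=180, draw]
RT 90: heading 180 -> 90
FD 2: (-16,24) -> (-16,26) [heading=90, draw]
RT 90: heading 90 -> 0
Final: pos=(-16,26), heading=0, 8 segment(s) drawn

Start position: (0, 0)
Final position: (-16, 26)
Distance = 30.529; >= 1e-6 -> NOT closed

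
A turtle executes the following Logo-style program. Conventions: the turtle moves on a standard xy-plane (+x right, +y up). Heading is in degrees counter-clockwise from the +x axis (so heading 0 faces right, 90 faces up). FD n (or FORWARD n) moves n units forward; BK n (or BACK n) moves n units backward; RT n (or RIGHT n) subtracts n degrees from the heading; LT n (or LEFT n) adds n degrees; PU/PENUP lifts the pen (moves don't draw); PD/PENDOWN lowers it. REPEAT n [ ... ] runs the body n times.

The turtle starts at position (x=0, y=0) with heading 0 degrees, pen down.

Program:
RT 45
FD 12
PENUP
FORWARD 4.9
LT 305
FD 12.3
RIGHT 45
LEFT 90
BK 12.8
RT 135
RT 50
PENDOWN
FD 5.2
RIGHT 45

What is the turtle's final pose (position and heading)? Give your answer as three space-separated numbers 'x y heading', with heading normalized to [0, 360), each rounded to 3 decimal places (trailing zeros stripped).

Answer: -0.128 -9.075 75

Derivation:
Executing turtle program step by step:
Start: pos=(0,0), heading=0, pen down
RT 45: heading 0 -> 315
FD 12: (0,0) -> (8.485,-8.485) [heading=315, draw]
PU: pen up
FD 4.9: (8.485,-8.485) -> (11.95,-11.95) [heading=315, move]
LT 305: heading 315 -> 260
FD 12.3: (11.95,-11.95) -> (9.814,-24.063) [heading=260, move]
RT 45: heading 260 -> 215
LT 90: heading 215 -> 305
BK 12.8: (9.814,-24.063) -> (2.472,-13.578) [heading=305, move]
RT 135: heading 305 -> 170
RT 50: heading 170 -> 120
PD: pen down
FD 5.2: (2.472,-13.578) -> (-0.128,-9.075) [heading=120, draw]
RT 45: heading 120 -> 75
Final: pos=(-0.128,-9.075), heading=75, 2 segment(s) drawn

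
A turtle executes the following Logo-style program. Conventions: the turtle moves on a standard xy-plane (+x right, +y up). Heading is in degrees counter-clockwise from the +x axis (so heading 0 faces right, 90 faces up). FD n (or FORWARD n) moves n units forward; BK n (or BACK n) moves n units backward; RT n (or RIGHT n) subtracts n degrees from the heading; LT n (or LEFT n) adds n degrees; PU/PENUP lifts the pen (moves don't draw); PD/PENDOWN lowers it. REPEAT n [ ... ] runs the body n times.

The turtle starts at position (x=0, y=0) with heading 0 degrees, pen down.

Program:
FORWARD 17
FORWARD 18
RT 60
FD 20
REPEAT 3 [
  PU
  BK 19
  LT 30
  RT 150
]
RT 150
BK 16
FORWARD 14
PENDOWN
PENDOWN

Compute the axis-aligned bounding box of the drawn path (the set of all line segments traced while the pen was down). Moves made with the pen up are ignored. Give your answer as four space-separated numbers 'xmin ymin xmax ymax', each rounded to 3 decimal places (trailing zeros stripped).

Answer: 0 -17.321 45 0

Derivation:
Executing turtle program step by step:
Start: pos=(0,0), heading=0, pen down
FD 17: (0,0) -> (17,0) [heading=0, draw]
FD 18: (17,0) -> (35,0) [heading=0, draw]
RT 60: heading 0 -> 300
FD 20: (35,0) -> (45,-17.321) [heading=300, draw]
REPEAT 3 [
  -- iteration 1/3 --
  PU: pen up
  BK 19: (45,-17.321) -> (35.5,-0.866) [heading=300, move]
  LT 30: heading 300 -> 330
  RT 150: heading 330 -> 180
  -- iteration 2/3 --
  PU: pen up
  BK 19: (35.5,-0.866) -> (54.5,-0.866) [heading=180, move]
  LT 30: heading 180 -> 210
  RT 150: heading 210 -> 60
  -- iteration 3/3 --
  PU: pen up
  BK 19: (54.5,-0.866) -> (45,-17.321) [heading=60, move]
  LT 30: heading 60 -> 90
  RT 150: heading 90 -> 300
]
RT 150: heading 300 -> 150
BK 16: (45,-17.321) -> (58.856,-25.321) [heading=150, move]
FD 14: (58.856,-25.321) -> (46.732,-18.321) [heading=150, move]
PD: pen down
PD: pen down
Final: pos=(46.732,-18.321), heading=150, 3 segment(s) drawn

Segment endpoints: x in {0, 17, 35, 45}, y in {-17.321, 0}
xmin=0, ymin=-17.321, xmax=45, ymax=0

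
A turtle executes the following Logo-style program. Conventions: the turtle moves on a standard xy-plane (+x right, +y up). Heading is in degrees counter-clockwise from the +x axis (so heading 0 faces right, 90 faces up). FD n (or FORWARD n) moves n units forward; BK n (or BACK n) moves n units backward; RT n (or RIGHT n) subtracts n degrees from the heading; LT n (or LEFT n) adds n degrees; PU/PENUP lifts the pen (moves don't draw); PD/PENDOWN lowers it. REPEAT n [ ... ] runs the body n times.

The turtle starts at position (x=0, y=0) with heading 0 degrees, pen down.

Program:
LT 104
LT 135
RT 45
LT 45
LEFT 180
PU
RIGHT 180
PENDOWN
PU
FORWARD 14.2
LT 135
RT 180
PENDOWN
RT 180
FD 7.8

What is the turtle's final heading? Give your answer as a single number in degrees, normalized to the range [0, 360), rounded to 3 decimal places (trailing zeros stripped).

Executing turtle program step by step:
Start: pos=(0,0), heading=0, pen down
LT 104: heading 0 -> 104
LT 135: heading 104 -> 239
RT 45: heading 239 -> 194
LT 45: heading 194 -> 239
LT 180: heading 239 -> 59
PU: pen up
RT 180: heading 59 -> 239
PD: pen down
PU: pen up
FD 14.2: (0,0) -> (-7.314,-12.172) [heading=239, move]
LT 135: heading 239 -> 14
RT 180: heading 14 -> 194
PD: pen down
RT 180: heading 194 -> 14
FD 7.8: (-7.314,-12.172) -> (0.255,-10.285) [heading=14, draw]
Final: pos=(0.255,-10.285), heading=14, 1 segment(s) drawn

Answer: 14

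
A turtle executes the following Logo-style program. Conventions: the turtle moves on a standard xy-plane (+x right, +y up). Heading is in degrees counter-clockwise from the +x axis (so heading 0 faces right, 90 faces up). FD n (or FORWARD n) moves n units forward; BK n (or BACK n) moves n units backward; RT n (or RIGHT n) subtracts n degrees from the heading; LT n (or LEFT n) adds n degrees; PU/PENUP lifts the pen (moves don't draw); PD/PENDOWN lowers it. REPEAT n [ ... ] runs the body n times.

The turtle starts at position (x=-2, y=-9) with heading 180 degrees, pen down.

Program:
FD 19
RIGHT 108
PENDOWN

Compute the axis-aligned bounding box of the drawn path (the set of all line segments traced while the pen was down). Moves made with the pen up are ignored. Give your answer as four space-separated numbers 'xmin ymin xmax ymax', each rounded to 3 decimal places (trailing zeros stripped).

Executing turtle program step by step:
Start: pos=(-2,-9), heading=180, pen down
FD 19: (-2,-9) -> (-21,-9) [heading=180, draw]
RT 108: heading 180 -> 72
PD: pen down
Final: pos=(-21,-9), heading=72, 1 segment(s) drawn

Segment endpoints: x in {-21, -2}, y in {-9, -9}
xmin=-21, ymin=-9, xmax=-2, ymax=-9

Answer: -21 -9 -2 -9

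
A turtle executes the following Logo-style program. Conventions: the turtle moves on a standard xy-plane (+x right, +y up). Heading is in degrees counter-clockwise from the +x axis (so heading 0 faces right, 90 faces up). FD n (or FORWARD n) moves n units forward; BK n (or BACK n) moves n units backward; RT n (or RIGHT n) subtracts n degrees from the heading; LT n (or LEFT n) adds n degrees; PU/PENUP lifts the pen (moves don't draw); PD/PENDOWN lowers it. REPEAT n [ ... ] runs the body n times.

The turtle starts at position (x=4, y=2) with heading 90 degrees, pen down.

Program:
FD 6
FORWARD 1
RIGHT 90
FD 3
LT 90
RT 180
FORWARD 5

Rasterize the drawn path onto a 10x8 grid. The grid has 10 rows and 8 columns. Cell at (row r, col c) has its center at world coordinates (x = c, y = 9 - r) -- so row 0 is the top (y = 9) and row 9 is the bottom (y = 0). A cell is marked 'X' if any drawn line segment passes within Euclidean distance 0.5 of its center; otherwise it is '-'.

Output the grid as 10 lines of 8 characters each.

Answer: ----XXXX
----X--X
----X--X
----X--X
----X--X
----X--X
----X---
----X---
--------
--------

Derivation:
Segment 0: (4,2) -> (4,8)
Segment 1: (4,8) -> (4,9)
Segment 2: (4,9) -> (7,9)
Segment 3: (7,9) -> (7,4)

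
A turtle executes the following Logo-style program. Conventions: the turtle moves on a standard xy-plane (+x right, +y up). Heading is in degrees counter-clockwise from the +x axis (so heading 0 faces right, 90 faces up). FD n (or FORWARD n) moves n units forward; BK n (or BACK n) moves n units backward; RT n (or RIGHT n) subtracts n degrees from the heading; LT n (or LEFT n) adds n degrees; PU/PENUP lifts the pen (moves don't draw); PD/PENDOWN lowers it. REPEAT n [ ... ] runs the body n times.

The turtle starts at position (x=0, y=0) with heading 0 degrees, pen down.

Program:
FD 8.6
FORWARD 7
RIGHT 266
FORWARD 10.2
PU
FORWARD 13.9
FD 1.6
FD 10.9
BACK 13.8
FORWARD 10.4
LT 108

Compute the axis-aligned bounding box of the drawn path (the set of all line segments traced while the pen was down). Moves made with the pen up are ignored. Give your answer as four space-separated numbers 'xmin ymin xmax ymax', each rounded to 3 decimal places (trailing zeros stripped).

Answer: 0 0 15.6 10.175

Derivation:
Executing turtle program step by step:
Start: pos=(0,0), heading=0, pen down
FD 8.6: (0,0) -> (8.6,0) [heading=0, draw]
FD 7: (8.6,0) -> (15.6,0) [heading=0, draw]
RT 266: heading 0 -> 94
FD 10.2: (15.6,0) -> (14.888,10.175) [heading=94, draw]
PU: pen up
FD 13.9: (14.888,10.175) -> (13.919,24.041) [heading=94, move]
FD 1.6: (13.919,24.041) -> (13.807,25.637) [heading=94, move]
FD 10.9: (13.807,25.637) -> (13.047,36.511) [heading=94, move]
BK 13.8: (13.047,36.511) -> (14.01,22.744) [heading=94, move]
FD 10.4: (14.01,22.744) -> (13.284,33.119) [heading=94, move]
LT 108: heading 94 -> 202
Final: pos=(13.284,33.119), heading=202, 3 segment(s) drawn

Segment endpoints: x in {0, 8.6, 14.888, 15.6}, y in {0, 10.175}
xmin=0, ymin=0, xmax=15.6, ymax=10.175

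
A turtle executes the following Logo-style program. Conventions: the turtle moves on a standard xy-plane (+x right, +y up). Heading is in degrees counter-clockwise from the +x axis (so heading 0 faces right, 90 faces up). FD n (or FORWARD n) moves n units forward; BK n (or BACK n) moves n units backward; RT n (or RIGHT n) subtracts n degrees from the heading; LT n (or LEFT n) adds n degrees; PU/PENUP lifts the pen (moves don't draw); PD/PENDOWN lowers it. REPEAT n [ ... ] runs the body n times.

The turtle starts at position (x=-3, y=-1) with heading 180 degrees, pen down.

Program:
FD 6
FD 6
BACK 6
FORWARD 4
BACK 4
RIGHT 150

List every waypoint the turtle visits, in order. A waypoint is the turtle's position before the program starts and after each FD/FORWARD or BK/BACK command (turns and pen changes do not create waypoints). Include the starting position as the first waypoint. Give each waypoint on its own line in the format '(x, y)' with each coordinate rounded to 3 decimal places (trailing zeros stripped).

Answer: (-3, -1)
(-9, -1)
(-15, -1)
(-9, -1)
(-13, -1)
(-9, -1)

Derivation:
Executing turtle program step by step:
Start: pos=(-3,-1), heading=180, pen down
FD 6: (-3,-1) -> (-9,-1) [heading=180, draw]
FD 6: (-9,-1) -> (-15,-1) [heading=180, draw]
BK 6: (-15,-1) -> (-9,-1) [heading=180, draw]
FD 4: (-9,-1) -> (-13,-1) [heading=180, draw]
BK 4: (-13,-1) -> (-9,-1) [heading=180, draw]
RT 150: heading 180 -> 30
Final: pos=(-9,-1), heading=30, 5 segment(s) drawn
Waypoints (6 total):
(-3, -1)
(-9, -1)
(-15, -1)
(-9, -1)
(-13, -1)
(-9, -1)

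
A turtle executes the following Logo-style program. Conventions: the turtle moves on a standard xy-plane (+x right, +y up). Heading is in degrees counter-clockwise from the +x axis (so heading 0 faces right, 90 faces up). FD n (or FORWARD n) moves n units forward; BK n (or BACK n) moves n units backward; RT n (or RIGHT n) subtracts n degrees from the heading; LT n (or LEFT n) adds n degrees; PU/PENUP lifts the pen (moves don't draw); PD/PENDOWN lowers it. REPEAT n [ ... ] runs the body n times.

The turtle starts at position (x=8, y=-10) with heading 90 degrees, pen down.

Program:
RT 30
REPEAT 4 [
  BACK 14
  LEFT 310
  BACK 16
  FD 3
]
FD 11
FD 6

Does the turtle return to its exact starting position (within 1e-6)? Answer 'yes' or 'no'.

Executing turtle program step by step:
Start: pos=(8,-10), heading=90, pen down
RT 30: heading 90 -> 60
REPEAT 4 [
  -- iteration 1/4 --
  BK 14: (8,-10) -> (1,-22.124) [heading=60, draw]
  LT 310: heading 60 -> 10
  BK 16: (1,-22.124) -> (-14.757,-24.903) [heading=10, draw]
  FD 3: (-14.757,-24.903) -> (-11.803,-24.382) [heading=10, draw]
  -- iteration 2/4 --
  BK 14: (-11.803,-24.382) -> (-25.59,-26.813) [heading=10, draw]
  LT 310: heading 10 -> 320
  BK 16: (-25.59,-26.813) -> (-37.847,-16.528) [heading=320, draw]
  FD 3: (-37.847,-16.528) -> (-35.548,-18.457) [heading=320, draw]
  -- iteration 3/4 --
  BK 14: (-35.548,-18.457) -> (-46.273,-9.458) [heading=320, draw]
  LT 310: heading 320 -> 270
  BK 16: (-46.273,-9.458) -> (-46.273,6.542) [heading=270, draw]
  FD 3: (-46.273,6.542) -> (-46.273,3.542) [heading=270, draw]
  -- iteration 4/4 --
  BK 14: (-46.273,3.542) -> (-46.273,17.542) [heading=270, draw]
  LT 310: heading 270 -> 220
  BK 16: (-46.273,17.542) -> (-34.016,27.827) [heading=220, draw]
  FD 3: (-34.016,27.827) -> (-36.314,25.899) [heading=220, draw]
]
FD 11: (-36.314,25.899) -> (-44.741,18.828) [heading=220, draw]
FD 6: (-44.741,18.828) -> (-49.337,14.971) [heading=220, draw]
Final: pos=(-49.337,14.971), heading=220, 14 segment(s) drawn

Start position: (8, -10)
Final position: (-49.337, 14.971)
Distance = 62.539; >= 1e-6 -> NOT closed

Answer: no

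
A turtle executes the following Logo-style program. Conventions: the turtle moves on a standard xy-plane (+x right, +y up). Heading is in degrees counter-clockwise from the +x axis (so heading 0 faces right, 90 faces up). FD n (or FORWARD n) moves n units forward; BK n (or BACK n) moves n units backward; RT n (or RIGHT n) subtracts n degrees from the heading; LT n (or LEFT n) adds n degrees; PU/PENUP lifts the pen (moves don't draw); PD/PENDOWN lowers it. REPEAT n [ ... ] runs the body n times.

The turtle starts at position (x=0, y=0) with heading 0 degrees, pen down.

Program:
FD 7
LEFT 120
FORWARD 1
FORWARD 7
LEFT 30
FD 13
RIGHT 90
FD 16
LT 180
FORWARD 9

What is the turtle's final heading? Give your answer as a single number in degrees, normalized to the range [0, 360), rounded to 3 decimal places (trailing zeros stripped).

Answer: 240

Derivation:
Executing turtle program step by step:
Start: pos=(0,0), heading=0, pen down
FD 7: (0,0) -> (7,0) [heading=0, draw]
LT 120: heading 0 -> 120
FD 1: (7,0) -> (6.5,0.866) [heading=120, draw]
FD 7: (6.5,0.866) -> (3,6.928) [heading=120, draw]
LT 30: heading 120 -> 150
FD 13: (3,6.928) -> (-8.258,13.428) [heading=150, draw]
RT 90: heading 150 -> 60
FD 16: (-8.258,13.428) -> (-0.258,27.285) [heading=60, draw]
LT 180: heading 60 -> 240
FD 9: (-0.258,27.285) -> (-4.758,19.49) [heading=240, draw]
Final: pos=(-4.758,19.49), heading=240, 6 segment(s) drawn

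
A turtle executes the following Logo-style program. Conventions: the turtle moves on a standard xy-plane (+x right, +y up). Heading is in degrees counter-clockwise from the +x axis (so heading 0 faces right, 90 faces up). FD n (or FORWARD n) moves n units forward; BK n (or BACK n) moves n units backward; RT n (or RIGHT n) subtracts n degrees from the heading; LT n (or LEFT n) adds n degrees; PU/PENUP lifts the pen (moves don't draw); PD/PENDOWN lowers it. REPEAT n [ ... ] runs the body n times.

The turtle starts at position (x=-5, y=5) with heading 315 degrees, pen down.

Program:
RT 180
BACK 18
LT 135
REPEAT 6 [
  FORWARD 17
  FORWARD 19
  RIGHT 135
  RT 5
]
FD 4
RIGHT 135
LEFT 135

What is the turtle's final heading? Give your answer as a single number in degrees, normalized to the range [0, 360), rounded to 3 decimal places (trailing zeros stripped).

Answer: 150

Derivation:
Executing turtle program step by step:
Start: pos=(-5,5), heading=315, pen down
RT 180: heading 315 -> 135
BK 18: (-5,5) -> (7.728,-7.728) [heading=135, draw]
LT 135: heading 135 -> 270
REPEAT 6 [
  -- iteration 1/6 --
  FD 17: (7.728,-7.728) -> (7.728,-24.728) [heading=270, draw]
  FD 19: (7.728,-24.728) -> (7.728,-43.728) [heading=270, draw]
  RT 135: heading 270 -> 135
  RT 5: heading 135 -> 130
  -- iteration 2/6 --
  FD 17: (7.728,-43.728) -> (-3.199,-30.705) [heading=130, draw]
  FD 19: (-3.199,-30.705) -> (-15.412,-16.15) [heading=130, draw]
  RT 135: heading 130 -> 355
  RT 5: heading 355 -> 350
  -- iteration 3/6 --
  FD 17: (-15.412,-16.15) -> (1.329,-19.102) [heading=350, draw]
  FD 19: (1.329,-19.102) -> (20.041,-22.402) [heading=350, draw]
  RT 135: heading 350 -> 215
  RT 5: heading 215 -> 210
  -- iteration 4/6 --
  FD 17: (20.041,-22.402) -> (5.318,-30.902) [heading=210, draw]
  FD 19: (5.318,-30.902) -> (-11.136,-40.402) [heading=210, draw]
  RT 135: heading 210 -> 75
  RT 5: heading 75 -> 70
  -- iteration 5/6 --
  FD 17: (-11.136,-40.402) -> (-5.322,-24.427) [heading=70, draw]
  FD 19: (-5.322,-24.427) -> (1.176,-6.573) [heading=70, draw]
  RT 135: heading 70 -> 295
  RT 5: heading 295 -> 290
  -- iteration 6/6 --
  FD 17: (1.176,-6.573) -> (6.991,-22.547) [heading=290, draw]
  FD 19: (6.991,-22.547) -> (13.489,-40.402) [heading=290, draw]
  RT 135: heading 290 -> 155
  RT 5: heading 155 -> 150
]
FD 4: (13.489,-40.402) -> (10.025,-38.402) [heading=150, draw]
RT 135: heading 150 -> 15
LT 135: heading 15 -> 150
Final: pos=(10.025,-38.402), heading=150, 14 segment(s) drawn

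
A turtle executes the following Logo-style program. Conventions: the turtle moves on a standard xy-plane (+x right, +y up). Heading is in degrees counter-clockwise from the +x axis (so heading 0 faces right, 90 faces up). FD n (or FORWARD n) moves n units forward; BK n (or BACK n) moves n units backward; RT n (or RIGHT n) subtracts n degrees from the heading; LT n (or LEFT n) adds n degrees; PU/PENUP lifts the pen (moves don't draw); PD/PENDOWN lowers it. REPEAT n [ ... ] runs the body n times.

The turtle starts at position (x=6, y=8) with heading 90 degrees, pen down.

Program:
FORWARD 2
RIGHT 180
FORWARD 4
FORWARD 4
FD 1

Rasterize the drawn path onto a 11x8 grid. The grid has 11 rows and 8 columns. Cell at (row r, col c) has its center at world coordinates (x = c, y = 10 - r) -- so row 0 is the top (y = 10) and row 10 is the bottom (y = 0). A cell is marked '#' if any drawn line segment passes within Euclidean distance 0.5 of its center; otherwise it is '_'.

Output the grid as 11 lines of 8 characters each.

Answer: ______#_
______#_
______#_
______#_
______#_
______#_
______#_
______#_
______#_
______#_
________

Derivation:
Segment 0: (6,8) -> (6,10)
Segment 1: (6,10) -> (6,6)
Segment 2: (6,6) -> (6,2)
Segment 3: (6,2) -> (6,1)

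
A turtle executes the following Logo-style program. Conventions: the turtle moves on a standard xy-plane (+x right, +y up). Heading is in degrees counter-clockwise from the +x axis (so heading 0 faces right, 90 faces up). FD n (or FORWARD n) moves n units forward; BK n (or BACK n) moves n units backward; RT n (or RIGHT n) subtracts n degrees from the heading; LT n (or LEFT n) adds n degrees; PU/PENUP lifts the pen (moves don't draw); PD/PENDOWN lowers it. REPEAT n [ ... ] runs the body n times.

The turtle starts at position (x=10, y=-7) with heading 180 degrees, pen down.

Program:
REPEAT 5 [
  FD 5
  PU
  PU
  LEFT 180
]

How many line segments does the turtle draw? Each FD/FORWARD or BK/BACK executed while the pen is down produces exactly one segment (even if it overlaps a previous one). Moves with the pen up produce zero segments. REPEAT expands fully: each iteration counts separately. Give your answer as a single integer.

Executing turtle program step by step:
Start: pos=(10,-7), heading=180, pen down
REPEAT 5 [
  -- iteration 1/5 --
  FD 5: (10,-7) -> (5,-7) [heading=180, draw]
  PU: pen up
  PU: pen up
  LT 180: heading 180 -> 0
  -- iteration 2/5 --
  FD 5: (5,-7) -> (10,-7) [heading=0, move]
  PU: pen up
  PU: pen up
  LT 180: heading 0 -> 180
  -- iteration 3/5 --
  FD 5: (10,-7) -> (5,-7) [heading=180, move]
  PU: pen up
  PU: pen up
  LT 180: heading 180 -> 0
  -- iteration 4/5 --
  FD 5: (5,-7) -> (10,-7) [heading=0, move]
  PU: pen up
  PU: pen up
  LT 180: heading 0 -> 180
  -- iteration 5/5 --
  FD 5: (10,-7) -> (5,-7) [heading=180, move]
  PU: pen up
  PU: pen up
  LT 180: heading 180 -> 0
]
Final: pos=(5,-7), heading=0, 1 segment(s) drawn
Segments drawn: 1

Answer: 1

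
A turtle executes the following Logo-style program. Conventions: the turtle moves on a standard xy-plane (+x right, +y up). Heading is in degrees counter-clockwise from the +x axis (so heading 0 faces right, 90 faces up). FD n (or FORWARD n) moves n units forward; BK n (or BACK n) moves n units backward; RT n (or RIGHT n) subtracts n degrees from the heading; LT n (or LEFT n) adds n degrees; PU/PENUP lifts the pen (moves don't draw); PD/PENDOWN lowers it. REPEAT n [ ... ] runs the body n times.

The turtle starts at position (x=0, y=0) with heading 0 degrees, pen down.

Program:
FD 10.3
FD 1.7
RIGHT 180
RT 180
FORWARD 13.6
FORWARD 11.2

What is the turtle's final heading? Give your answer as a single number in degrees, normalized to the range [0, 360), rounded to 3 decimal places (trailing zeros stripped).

Executing turtle program step by step:
Start: pos=(0,0), heading=0, pen down
FD 10.3: (0,0) -> (10.3,0) [heading=0, draw]
FD 1.7: (10.3,0) -> (12,0) [heading=0, draw]
RT 180: heading 0 -> 180
RT 180: heading 180 -> 0
FD 13.6: (12,0) -> (25.6,0) [heading=0, draw]
FD 11.2: (25.6,0) -> (36.8,0) [heading=0, draw]
Final: pos=(36.8,0), heading=0, 4 segment(s) drawn

Answer: 0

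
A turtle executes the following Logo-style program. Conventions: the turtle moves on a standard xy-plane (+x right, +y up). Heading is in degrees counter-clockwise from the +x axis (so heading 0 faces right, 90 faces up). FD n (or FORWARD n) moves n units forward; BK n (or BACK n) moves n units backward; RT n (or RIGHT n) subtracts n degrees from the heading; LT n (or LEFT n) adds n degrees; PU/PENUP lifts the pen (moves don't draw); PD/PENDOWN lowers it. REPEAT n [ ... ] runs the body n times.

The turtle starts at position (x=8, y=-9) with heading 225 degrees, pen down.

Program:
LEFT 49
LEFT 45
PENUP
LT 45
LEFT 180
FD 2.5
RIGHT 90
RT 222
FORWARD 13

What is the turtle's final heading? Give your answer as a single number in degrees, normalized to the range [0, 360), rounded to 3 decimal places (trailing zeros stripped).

Executing turtle program step by step:
Start: pos=(8,-9), heading=225, pen down
LT 49: heading 225 -> 274
LT 45: heading 274 -> 319
PU: pen up
LT 45: heading 319 -> 4
LT 180: heading 4 -> 184
FD 2.5: (8,-9) -> (5.506,-9.174) [heading=184, move]
RT 90: heading 184 -> 94
RT 222: heading 94 -> 232
FD 13: (5.506,-9.174) -> (-2.498,-19.419) [heading=232, move]
Final: pos=(-2.498,-19.419), heading=232, 0 segment(s) drawn

Answer: 232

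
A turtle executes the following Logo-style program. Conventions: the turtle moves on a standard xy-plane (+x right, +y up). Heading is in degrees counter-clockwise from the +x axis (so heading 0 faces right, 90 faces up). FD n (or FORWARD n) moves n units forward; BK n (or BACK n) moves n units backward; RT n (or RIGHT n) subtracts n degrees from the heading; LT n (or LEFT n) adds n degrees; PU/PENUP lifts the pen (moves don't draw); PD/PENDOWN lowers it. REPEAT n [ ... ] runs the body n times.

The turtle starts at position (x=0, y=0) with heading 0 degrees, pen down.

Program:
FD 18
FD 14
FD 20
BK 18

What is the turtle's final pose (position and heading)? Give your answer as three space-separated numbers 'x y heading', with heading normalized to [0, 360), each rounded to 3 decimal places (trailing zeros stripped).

Answer: 34 0 0

Derivation:
Executing turtle program step by step:
Start: pos=(0,0), heading=0, pen down
FD 18: (0,0) -> (18,0) [heading=0, draw]
FD 14: (18,0) -> (32,0) [heading=0, draw]
FD 20: (32,0) -> (52,0) [heading=0, draw]
BK 18: (52,0) -> (34,0) [heading=0, draw]
Final: pos=(34,0), heading=0, 4 segment(s) drawn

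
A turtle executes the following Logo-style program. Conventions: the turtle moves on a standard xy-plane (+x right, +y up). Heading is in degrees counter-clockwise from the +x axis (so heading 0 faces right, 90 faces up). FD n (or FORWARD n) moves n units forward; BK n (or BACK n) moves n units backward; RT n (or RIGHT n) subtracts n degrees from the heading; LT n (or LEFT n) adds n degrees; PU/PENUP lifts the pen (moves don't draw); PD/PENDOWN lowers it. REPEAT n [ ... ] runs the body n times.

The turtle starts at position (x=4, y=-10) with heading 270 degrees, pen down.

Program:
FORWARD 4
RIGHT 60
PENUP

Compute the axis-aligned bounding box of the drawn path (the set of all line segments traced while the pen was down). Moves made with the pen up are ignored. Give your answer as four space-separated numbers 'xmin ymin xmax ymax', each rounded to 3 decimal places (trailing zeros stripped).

Executing turtle program step by step:
Start: pos=(4,-10), heading=270, pen down
FD 4: (4,-10) -> (4,-14) [heading=270, draw]
RT 60: heading 270 -> 210
PU: pen up
Final: pos=(4,-14), heading=210, 1 segment(s) drawn

Segment endpoints: x in {4, 4}, y in {-14, -10}
xmin=4, ymin=-14, xmax=4, ymax=-10

Answer: 4 -14 4 -10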